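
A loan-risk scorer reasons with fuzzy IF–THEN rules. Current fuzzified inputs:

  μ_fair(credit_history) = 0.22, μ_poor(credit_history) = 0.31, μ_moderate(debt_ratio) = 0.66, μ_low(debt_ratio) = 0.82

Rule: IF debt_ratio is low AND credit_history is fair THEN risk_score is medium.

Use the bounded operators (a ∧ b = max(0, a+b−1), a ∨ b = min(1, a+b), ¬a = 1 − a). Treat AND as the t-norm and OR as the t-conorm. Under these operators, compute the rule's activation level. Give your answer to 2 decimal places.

firing strength: low=0.82, fair=0.22; AND[max(0, a+b−1)] → w = 0.04

0.04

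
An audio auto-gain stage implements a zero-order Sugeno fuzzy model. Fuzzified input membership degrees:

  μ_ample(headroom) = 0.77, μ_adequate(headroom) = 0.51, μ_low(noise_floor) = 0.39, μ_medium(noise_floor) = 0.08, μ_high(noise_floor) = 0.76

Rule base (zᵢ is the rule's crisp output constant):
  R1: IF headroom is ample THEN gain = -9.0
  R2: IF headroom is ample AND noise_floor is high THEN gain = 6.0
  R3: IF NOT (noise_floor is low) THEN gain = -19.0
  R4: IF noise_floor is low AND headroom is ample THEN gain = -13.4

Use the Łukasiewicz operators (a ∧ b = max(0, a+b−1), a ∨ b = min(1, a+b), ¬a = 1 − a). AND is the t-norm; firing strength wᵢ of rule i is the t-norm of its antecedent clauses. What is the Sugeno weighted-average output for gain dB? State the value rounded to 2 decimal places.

-8.45

R1 (z=-9.0): ample=0.77 → w = 0.77
R2 (z=6.0): ample=0.77, high=0.76; AND[max(0, a+b−1)] → w = 0.53
R3 (z=-19.0): ¬low=1−0.39=0.61 → w = 0.61
R4 (z=-13.4): low=0.39, ample=0.77; AND[max(0, a+b−1)] → w = 0.16
Weighted average = (0.77·-9.0 + 0.53·6.0 + 0.61·-19.0 + 0.16·-13.4) / (0.77 + 0.53 + 0.61 + 0.16)
  = -17.4840 / 2.0700 = -8.45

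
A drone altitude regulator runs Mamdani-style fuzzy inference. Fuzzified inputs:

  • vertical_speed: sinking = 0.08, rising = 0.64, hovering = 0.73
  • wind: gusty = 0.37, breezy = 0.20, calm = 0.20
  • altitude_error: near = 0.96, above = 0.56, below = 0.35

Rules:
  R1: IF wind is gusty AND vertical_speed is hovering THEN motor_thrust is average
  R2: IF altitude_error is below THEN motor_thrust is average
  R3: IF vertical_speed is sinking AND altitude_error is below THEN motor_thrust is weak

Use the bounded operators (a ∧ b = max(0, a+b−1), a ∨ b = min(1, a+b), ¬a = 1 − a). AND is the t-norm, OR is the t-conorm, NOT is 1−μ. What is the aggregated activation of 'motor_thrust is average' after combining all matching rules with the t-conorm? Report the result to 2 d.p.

0.45

R1: gusty=0.37, hovering=0.73; AND[max(0, a+b−1)] → w = 0.10
R2: below=0.35 → w = 0.35
R3: sinking=0.08, below=0.35; AND[max(0, a+b−1)] → w = 0.00
Rules with consequent 'average': {R1, R2} → strengths 0.10, 0.35
Aggregate via t-conorm [min(1, a+b)]: 0.45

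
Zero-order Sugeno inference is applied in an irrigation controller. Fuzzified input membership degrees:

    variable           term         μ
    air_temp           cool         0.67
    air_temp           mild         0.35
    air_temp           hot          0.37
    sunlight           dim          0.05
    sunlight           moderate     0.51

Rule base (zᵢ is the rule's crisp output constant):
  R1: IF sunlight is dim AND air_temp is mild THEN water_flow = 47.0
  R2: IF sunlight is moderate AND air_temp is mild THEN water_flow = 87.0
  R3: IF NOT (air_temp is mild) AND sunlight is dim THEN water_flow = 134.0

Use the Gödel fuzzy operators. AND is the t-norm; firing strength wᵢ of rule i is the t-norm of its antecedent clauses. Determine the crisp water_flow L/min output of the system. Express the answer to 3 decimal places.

87.778

R1 (z=47.0): dim=0.05, mild=0.35; AND[min(a, b)] → w = 0.05
R2 (z=87.0): moderate=0.51, mild=0.35; AND[min(a, b)] → w = 0.35
R3 (z=134.0): ¬mild=1−0.35=0.65, dim=0.05; AND[min(a, b)] → w = 0.05
Weighted average = (0.05·47.0 + 0.35·87.0 + 0.05·134.0) / (0.05 + 0.35 + 0.05)
  = 39.5000 / 0.4500 = 87.778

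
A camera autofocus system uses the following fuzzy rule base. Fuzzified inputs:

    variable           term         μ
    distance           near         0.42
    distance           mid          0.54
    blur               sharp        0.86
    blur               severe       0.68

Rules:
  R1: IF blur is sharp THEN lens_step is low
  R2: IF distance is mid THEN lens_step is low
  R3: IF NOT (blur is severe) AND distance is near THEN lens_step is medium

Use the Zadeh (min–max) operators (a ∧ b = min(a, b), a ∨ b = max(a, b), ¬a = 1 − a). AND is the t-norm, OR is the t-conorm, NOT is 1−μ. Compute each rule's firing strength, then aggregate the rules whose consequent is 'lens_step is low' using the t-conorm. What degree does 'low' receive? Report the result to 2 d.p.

0.86

R1: sharp=0.86 → w = 0.86
R2: mid=0.54 → w = 0.54
R3: ¬severe=1−0.68=0.32, near=0.42; AND[min(a, b)] → w = 0.32
Rules with consequent 'low': {R1, R2} → strengths 0.86, 0.54
Aggregate via t-conorm [max(a, b)]: 0.86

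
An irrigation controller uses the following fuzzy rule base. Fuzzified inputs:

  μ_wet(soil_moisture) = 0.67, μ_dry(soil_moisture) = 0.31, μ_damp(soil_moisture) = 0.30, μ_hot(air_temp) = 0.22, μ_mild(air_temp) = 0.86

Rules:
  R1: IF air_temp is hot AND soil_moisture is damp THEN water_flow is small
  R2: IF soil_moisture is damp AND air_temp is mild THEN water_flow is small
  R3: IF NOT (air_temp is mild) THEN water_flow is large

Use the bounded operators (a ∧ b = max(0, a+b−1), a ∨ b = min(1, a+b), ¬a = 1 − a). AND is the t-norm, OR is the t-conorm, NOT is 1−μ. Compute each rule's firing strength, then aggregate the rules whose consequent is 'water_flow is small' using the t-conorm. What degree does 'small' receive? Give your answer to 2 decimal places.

R1: hot=0.22, damp=0.30; AND[max(0, a+b−1)] → w = 0.00
R2: damp=0.30, mild=0.86; AND[max(0, a+b−1)] → w = 0.16
R3: ¬mild=1−0.86=0.14 → w = 0.14
Rules with consequent 'small': {R1, R2} → strengths 0.00, 0.16
Aggregate via t-conorm [min(1, a+b)]: 0.16

0.16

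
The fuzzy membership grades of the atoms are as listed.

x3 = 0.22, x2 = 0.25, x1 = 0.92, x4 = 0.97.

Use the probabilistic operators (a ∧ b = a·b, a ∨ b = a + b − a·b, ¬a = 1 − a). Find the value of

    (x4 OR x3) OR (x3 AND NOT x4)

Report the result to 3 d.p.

x4 OR x3 = a + b − a·b on (0.9700, 0.2200) = 0.9766
NOT x4 = 1 − 0.9700 = 0.0300
x3 AND NOT x4 = a·b on (0.2200, 0.0300) = 0.0066
(x4 OR x3) OR (x3 AND NOT x4) = a + b − a·b on (0.9766, 0.0066) = 0.9768

0.977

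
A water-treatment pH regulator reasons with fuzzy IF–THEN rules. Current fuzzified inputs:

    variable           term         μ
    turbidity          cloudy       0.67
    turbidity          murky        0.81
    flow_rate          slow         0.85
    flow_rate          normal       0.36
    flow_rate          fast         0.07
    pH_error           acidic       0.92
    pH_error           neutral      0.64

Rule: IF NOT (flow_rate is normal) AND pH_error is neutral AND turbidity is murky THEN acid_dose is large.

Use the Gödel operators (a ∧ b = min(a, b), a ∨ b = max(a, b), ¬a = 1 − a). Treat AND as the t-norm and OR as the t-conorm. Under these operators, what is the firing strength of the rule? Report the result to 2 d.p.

0.64

firing strength: ¬normal=1−0.36=0.64, neutral=0.64, murky=0.81; AND[min(a, b)] → w = 0.64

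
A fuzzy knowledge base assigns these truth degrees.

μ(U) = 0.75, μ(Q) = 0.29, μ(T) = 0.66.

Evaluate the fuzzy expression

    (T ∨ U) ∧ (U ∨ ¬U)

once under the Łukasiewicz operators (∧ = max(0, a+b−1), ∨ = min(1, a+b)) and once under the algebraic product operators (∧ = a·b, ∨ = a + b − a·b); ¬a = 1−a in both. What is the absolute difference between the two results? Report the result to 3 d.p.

Under Łukasiewicz:
  T ∨ U = min(1, a+b) on (0.66, 0.75) = 1.00
  ¬U = 1 − 0.75 = 0.25
  U ∨ ¬U = min(1, a+b) on (0.75, 0.25) = 1.00
  (T ∨ U) ∧ (U ∨ ¬U) = max(0, a+b−1) on (1.00, 1.00) = 1.00
  → value = 1.0000
Under algebraic product:
  T ∨ U = a + b − a·b on (0.6600, 0.7500) = 0.9150
  ¬U = 1 − 0.7500 = 0.2500
  U ∨ ¬U = a + b − a·b on (0.7500, 0.2500) = 0.8125
  (T ∨ U) ∧ (U ∨ ¬U) = a·b on (0.9150, 0.8125) = 0.7434
  → value = 0.7434
|1.0000 − 0.7434| = 0.257

0.257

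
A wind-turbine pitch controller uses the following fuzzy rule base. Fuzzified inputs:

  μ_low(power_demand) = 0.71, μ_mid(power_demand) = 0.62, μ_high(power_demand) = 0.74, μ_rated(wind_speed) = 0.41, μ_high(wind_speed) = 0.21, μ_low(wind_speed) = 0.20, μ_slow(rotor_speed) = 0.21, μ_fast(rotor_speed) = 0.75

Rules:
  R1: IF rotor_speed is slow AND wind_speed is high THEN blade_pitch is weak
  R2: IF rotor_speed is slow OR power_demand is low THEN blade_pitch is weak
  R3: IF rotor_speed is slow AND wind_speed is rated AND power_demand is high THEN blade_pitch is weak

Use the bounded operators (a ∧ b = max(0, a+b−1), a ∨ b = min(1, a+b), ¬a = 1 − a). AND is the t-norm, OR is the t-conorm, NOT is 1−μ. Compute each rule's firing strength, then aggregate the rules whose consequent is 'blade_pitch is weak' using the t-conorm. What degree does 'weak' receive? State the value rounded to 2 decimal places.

R1: slow=0.21, high=0.21; AND[max(0, a+b−1)] → w = 0.00
R2: slow=0.21, low=0.71; OR[min(1, a+b)] → w = 0.92
R3: slow=0.21, rated=0.41, high=0.74; AND[max(0, a+b−1)] → w = 0.00
Rules with consequent 'weak': {R1, R2, R3} → strengths 0.00, 0.92, 0.00
Aggregate via t-conorm [min(1, a+b)]: 0.92

0.92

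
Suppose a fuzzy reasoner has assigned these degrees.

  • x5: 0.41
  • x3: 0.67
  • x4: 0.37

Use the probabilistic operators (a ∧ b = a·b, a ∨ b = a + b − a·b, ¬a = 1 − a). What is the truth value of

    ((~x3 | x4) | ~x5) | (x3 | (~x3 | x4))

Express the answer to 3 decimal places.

0.976

~x3 = 1 − 0.6700 = 0.3300
~x3 | x4 = a + b − a·b on (0.3300, 0.3700) = 0.5779
~x5 = 1 − 0.4100 = 0.5900
(~x3 | x4) | ~x5 = a + b − a·b on (0.5779, 0.5900) = 0.8269
~x3 = 1 − 0.6700 = 0.3300
~x3 | x4 = a + b − a·b on (0.3300, 0.3700) = 0.5779
x3 | (~x3 | x4) = a + b − a·b on (0.6700, 0.5779) = 0.8607
((~x3 | x4) | ~x5) | (x3 | (~x3 | x4)) = a + b − a·b on (0.8269, 0.8607) = 0.9759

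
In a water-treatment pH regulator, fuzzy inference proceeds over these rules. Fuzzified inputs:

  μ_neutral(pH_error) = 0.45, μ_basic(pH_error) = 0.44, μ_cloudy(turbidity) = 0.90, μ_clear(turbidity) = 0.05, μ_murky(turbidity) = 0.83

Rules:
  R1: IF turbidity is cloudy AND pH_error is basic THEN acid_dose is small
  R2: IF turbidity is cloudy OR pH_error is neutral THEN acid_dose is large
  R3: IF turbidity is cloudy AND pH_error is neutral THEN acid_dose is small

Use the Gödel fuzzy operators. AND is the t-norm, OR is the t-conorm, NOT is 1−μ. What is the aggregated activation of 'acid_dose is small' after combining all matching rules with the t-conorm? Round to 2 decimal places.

R1: cloudy=0.90, basic=0.44; AND[min(a, b)] → w = 0.44
R2: cloudy=0.90, neutral=0.45; OR[max(a, b)] → w = 0.90
R3: cloudy=0.90, neutral=0.45; AND[min(a, b)] → w = 0.45
Rules with consequent 'small': {R1, R3} → strengths 0.44, 0.45
Aggregate via t-conorm [max(a, b)]: 0.45

0.45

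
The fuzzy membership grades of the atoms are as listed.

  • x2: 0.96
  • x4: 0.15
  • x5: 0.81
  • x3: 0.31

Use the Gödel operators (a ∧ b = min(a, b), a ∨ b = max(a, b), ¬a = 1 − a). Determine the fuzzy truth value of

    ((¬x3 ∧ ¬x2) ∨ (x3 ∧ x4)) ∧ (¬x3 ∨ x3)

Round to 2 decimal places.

0.15

¬x3 = 1 − 0.31 = 0.69
¬x2 = 1 − 0.96 = 0.04
¬x3 ∧ ¬x2 = min(a, b) on (0.69, 0.04) = 0.04
x3 ∧ x4 = min(a, b) on (0.31, 0.15) = 0.15
(¬x3 ∧ ¬x2) ∨ (x3 ∧ x4) = max(a, b) on (0.04, 0.15) = 0.15
¬x3 = 1 − 0.31 = 0.69
¬x3 ∨ x3 = max(a, b) on (0.69, 0.31) = 0.69
((¬x3 ∧ ¬x2) ∨ (x3 ∧ x4)) ∧ (¬x3 ∨ x3) = min(a, b) on (0.15, 0.69) = 0.15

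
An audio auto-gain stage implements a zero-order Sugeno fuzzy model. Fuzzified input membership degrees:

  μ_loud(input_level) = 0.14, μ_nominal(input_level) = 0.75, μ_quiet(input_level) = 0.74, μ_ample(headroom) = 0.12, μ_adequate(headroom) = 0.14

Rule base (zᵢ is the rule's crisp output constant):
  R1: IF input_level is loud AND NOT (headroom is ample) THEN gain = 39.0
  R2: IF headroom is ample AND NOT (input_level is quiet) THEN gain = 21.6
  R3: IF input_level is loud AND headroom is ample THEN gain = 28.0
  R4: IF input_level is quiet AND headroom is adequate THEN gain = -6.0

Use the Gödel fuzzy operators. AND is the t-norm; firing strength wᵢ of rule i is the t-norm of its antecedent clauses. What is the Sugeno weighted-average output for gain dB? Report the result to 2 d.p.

20.33

R1 (z=39.0): loud=0.14, ¬ample=1−0.12=0.88; AND[min(a, b)] → w = 0.14
R2 (z=21.6): ample=0.12, ¬quiet=1−0.74=0.26; AND[min(a, b)] → w = 0.12
R3 (z=28.0): loud=0.14, ample=0.12; AND[min(a, b)] → w = 0.12
R4 (z=-6.0): quiet=0.74, adequate=0.14; AND[min(a, b)] → w = 0.14
Weighted average = (0.14·39.0 + 0.12·21.6 + 0.12·28.0 + 0.14·-6.0) / (0.14 + 0.12 + 0.12 + 0.14)
  = 10.5720 / 0.5200 = 20.33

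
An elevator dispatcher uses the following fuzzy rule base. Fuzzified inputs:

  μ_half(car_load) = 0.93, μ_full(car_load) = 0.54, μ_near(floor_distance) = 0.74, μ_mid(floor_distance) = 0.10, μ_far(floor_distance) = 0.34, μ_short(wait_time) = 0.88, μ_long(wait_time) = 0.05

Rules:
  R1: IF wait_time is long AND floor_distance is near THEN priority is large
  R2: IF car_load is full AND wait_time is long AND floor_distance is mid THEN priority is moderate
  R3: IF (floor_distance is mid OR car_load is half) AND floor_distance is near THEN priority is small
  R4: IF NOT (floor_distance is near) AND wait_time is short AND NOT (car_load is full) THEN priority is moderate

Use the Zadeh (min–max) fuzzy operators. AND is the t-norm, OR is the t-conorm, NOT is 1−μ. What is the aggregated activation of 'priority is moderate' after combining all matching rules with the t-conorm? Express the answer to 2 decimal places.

0.26

R1: long=0.05, near=0.74; AND[min(a, b)] → w = 0.05
R2: full=0.54, long=0.05, mid=0.10; AND[min(a, b)] → w = 0.05
R3: (mid=0.10 OR half=0.93) = 0.93; AND[min(a, b)] with near=0.74 → w = 0.74
R4: ¬near=1−0.74=0.26, short=0.88, ¬full=1−0.54=0.46; AND[min(a, b)] → w = 0.26
Rules with consequent 'moderate': {R2, R4} → strengths 0.05, 0.26
Aggregate via t-conorm [max(a, b)]: 0.26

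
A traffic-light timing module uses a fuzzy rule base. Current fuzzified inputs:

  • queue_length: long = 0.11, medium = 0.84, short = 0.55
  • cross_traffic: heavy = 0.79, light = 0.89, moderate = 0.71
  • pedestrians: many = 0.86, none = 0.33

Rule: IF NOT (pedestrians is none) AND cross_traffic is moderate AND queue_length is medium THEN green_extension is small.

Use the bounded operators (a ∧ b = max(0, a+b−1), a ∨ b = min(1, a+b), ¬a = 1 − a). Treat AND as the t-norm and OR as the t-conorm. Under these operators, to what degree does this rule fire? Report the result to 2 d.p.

0.22

firing strength: ¬none=1−0.33=0.67, moderate=0.71, medium=0.84; AND[max(0, a+b−1)] → w = 0.22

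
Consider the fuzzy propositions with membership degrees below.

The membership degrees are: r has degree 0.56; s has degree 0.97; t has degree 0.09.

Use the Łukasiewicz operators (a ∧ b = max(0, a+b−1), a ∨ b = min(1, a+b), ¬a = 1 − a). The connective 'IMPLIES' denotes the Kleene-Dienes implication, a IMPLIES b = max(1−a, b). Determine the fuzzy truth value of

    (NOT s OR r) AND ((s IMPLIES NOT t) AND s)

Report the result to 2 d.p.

NOT s = 1 − 0.97 = 0.03
NOT s OR r = min(1, a+b) on (0.03, 0.56) = 0.59
NOT t = 1 − 0.09 = 0.91
s IMPLIES NOT t  [Kleene-Dienes: max(1−a, b)] with a=0.97, b=0.91 → 0.91
(s IMPLIES NOT t) AND s = max(0, a+b−1) on (0.91, 0.97) = 0.88
(NOT s OR r) AND ((s IMPLIES NOT t) AND s) = max(0, a+b−1) on (0.59, 0.88) = 0.47

0.47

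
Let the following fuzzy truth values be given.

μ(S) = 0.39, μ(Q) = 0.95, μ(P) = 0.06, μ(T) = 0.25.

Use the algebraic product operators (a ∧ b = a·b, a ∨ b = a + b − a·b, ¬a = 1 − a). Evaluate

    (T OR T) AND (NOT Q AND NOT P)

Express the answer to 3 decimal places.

0.021

T OR T = a + b − a·b on (0.2500, 0.2500) = 0.4375
NOT Q = 1 − 0.9500 = 0.0500
NOT P = 1 − 0.0600 = 0.9400
NOT Q AND NOT P = a·b on (0.0500, 0.9400) = 0.0470
(T OR T) AND (NOT Q AND NOT P) = a·b on (0.4375, 0.0470) = 0.0206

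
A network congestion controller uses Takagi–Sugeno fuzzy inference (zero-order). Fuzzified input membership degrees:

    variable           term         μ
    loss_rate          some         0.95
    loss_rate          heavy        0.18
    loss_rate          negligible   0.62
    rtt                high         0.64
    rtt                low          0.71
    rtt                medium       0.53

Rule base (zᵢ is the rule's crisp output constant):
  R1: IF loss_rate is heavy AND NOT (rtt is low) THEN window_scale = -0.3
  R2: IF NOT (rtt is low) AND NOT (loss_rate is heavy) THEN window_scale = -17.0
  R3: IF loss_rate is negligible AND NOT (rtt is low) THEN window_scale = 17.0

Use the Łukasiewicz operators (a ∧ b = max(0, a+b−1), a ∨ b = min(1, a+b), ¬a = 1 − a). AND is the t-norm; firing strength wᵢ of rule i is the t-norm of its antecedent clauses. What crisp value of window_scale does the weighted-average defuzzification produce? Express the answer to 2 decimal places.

R1 (z=-0.3): heavy=0.18, ¬low=1−0.71=0.29; AND[max(0, a+b−1)] → w = 0.00
R2 (z=-17.0): ¬low=1−0.71=0.29, ¬heavy=1−0.18=0.82; AND[max(0, a+b−1)] → w = 0.11
R3 (z=17.0): negligible=0.62, ¬low=1−0.71=0.29; AND[max(0, a+b−1)] → w = 0.00
Weighted average = (0.00·-0.3 + 0.11·-17.0 + 0.00·17.0) / (0.00 + 0.11 + 0.00)
  = -1.8700 / 0.1100 = -17.00

-17.00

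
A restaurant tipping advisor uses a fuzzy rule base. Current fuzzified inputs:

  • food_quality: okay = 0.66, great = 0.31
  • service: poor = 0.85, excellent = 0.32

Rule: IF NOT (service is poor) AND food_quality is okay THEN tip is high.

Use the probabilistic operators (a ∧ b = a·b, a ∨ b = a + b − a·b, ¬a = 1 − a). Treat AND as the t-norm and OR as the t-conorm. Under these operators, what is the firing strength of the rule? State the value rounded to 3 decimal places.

0.099

firing strength: ¬poor=1−0.85=0.15, okay=0.66; AND[a·b] → w = 0.0990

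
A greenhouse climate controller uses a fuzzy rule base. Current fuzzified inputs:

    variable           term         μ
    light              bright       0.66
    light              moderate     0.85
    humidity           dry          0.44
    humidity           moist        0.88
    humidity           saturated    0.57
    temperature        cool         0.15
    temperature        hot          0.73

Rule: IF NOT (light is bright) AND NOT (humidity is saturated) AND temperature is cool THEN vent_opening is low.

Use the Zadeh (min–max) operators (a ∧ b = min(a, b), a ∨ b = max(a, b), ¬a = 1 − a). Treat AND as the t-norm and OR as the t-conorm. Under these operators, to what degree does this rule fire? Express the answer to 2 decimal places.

0.15

firing strength: ¬bright=1−0.66=0.34, ¬saturated=1−0.57=0.43, cool=0.15; AND[min(a, b)] → w = 0.15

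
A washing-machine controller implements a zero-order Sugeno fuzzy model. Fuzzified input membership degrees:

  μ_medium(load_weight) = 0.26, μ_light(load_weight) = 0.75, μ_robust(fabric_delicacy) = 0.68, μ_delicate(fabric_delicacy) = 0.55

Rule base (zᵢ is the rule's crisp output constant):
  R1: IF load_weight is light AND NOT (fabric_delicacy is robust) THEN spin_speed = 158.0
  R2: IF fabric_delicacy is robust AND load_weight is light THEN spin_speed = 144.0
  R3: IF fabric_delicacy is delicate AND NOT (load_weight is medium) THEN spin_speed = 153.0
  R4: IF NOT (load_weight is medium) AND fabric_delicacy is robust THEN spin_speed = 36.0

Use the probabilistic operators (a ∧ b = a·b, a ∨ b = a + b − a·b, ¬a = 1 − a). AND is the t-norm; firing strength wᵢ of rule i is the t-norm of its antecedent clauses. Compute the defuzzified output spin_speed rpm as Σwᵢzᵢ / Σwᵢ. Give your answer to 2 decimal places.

R1 (z=158.0): light=0.75, ¬robust=1−0.68=0.32; AND[a·b] → w = 0.2400
R2 (z=144.0): robust=0.68, light=0.75; AND[a·b] → w = 0.5100
R3 (z=153.0): delicate=0.55, ¬medium=1−0.26=0.74; AND[a·b] → w = 0.4070
R4 (z=36.0): ¬medium=1−0.26=0.74, robust=0.68; AND[a·b] → w = 0.5032
Weighted average = (0.2400·158.0 + 0.5100·144.0 + 0.4070·153.0 + 0.5032·36.0) / (0.2400 + 0.5100 + 0.4070 + 0.5032)
  = 191.7462 / 1.6602 = 115.50

115.50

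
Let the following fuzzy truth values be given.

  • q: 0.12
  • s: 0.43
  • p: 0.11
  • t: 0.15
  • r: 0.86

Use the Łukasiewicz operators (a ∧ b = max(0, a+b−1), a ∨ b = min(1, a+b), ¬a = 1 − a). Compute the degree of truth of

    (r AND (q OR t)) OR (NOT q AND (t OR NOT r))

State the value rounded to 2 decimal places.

q OR t = min(1, a+b) on (0.12, 0.15) = 0.27
r AND (q OR t) = max(0, a+b−1) on (0.86, 0.27) = 0.13
NOT q = 1 − 0.12 = 0.88
NOT r = 1 − 0.86 = 0.14
t OR NOT r = min(1, a+b) on (0.15, 0.14) = 0.29
NOT q AND (t OR NOT r) = max(0, a+b−1) on (0.88, 0.29) = 0.17
(r AND (q OR t)) OR (NOT q AND (t OR NOT r)) = min(1, a+b) on (0.13, 0.17) = 0.30

0.30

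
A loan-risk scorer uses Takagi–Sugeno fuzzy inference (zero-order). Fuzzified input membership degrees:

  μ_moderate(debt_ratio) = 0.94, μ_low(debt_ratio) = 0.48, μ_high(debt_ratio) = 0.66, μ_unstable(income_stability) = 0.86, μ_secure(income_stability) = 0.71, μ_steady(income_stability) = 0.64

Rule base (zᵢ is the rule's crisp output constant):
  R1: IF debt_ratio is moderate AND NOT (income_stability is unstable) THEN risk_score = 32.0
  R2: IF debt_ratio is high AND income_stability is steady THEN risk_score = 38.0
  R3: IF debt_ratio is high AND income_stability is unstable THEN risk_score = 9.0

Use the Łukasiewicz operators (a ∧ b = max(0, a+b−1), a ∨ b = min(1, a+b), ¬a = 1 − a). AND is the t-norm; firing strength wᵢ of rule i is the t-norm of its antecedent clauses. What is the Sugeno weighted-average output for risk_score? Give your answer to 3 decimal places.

R1 (z=32.0): moderate=0.94, ¬unstable=1−0.86=0.14; AND[max(0, a+b−1)] → w = 0.08
R2 (z=38.0): high=0.66, steady=0.64; AND[max(0, a+b−1)] → w = 0.30
R3 (z=9.0): high=0.66, unstable=0.86; AND[max(0, a+b−1)] → w = 0.52
Weighted average = (0.08·32.0 + 0.30·38.0 + 0.52·9.0) / (0.08 + 0.30 + 0.52)
  = 18.6400 / 0.9000 = 20.711

20.711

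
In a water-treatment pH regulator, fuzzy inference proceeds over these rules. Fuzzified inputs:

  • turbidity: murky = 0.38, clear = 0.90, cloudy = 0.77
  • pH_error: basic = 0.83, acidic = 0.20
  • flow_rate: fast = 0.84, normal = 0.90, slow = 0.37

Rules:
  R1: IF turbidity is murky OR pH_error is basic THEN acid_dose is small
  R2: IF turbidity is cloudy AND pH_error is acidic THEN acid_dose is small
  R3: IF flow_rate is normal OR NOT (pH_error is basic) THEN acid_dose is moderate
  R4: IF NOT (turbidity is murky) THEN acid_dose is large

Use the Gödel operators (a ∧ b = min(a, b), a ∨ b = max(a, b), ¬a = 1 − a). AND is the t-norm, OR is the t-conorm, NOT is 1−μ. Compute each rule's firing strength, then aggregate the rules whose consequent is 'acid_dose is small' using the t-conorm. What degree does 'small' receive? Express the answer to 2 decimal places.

R1: murky=0.38, basic=0.83; OR[max(a, b)] → w = 0.83
R2: cloudy=0.77, acidic=0.20; AND[min(a, b)] → w = 0.20
R3: normal=0.90, ¬basic=1−0.83=0.17; OR[max(a, b)] → w = 0.90
R4: ¬murky=1−0.38=0.62 → w = 0.62
Rules with consequent 'small': {R1, R2} → strengths 0.83, 0.20
Aggregate via t-conorm [max(a, b)]: 0.83

0.83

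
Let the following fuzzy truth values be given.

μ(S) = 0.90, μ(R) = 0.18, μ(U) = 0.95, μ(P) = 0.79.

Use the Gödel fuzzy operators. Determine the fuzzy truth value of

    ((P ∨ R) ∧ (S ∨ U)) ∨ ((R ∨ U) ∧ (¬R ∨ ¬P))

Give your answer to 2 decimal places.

P ∨ R = max(a, b) on (0.79, 0.18) = 0.79
S ∨ U = max(a, b) on (0.90, 0.95) = 0.95
(P ∨ R) ∧ (S ∨ U) = min(a, b) on (0.79, 0.95) = 0.79
R ∨ U = max(a, b) on (0.18, 0.95) = 0.95
¬R = 1 − 0.18 = 0.82
¬P = 1 − 0.79 = 0.21
¬R ∨ ¬P = max(a, b) on (0.82, 0.21) = 0.82
(R ∨ U) ∧ (¬R ∨ ¬P) = min(a, b) on (0.95, 0.82) = 0.82
((P ∨ R) ∧ (S ∨ U)) ∨ ((R ∨ U) ∧ (¬R ∨ ¬P)) = max(a, b) on (0.79, 0.82) = 0.82

0.82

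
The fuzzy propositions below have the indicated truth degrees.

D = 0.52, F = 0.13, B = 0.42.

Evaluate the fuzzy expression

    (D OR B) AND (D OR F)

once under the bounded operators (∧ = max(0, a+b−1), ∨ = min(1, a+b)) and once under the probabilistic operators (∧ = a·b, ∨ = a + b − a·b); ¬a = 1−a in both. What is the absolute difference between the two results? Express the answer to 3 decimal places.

Under bounded:
  D OR B = min(1, a+b) on (0.52, 0.42) = 0.94
  D OR F = min(1, a+b) on (0.52, 0.13) = 0.65
  (D OR B) AND (D OR F) = max(0, a+b−1) on (0.94, 0.65) = 0.59
  → value = 0.5900
Under probabilistic:
  D OR B = a + b − a·b on (0.5200, 0.4200) = 0.7216
  D OR F = a + b − a·b on (0.5200, 0.1300) = 0.5824
  (D OR B) AND (D OR F) = a·b on (0.7216, 0.5824) = 0.4203
  → value = 0.4203
|0.5900 − 0.4203| = 0.170

0.170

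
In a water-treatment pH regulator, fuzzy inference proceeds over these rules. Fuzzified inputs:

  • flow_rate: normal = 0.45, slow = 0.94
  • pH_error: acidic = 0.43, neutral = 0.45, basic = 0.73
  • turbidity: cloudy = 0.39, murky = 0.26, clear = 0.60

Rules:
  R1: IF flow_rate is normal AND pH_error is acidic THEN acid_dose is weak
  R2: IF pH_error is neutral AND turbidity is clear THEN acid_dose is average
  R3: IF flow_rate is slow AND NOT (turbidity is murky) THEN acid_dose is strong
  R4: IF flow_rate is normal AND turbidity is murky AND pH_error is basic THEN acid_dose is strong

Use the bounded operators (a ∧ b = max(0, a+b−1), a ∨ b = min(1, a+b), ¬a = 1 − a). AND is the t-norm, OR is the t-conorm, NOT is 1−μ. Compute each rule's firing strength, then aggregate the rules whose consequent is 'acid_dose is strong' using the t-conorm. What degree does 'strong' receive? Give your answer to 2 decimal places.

R1: normal=0.45, acidic=0.43; AND[max(0, a+b−1)] → w = 0.00
R2: neutral=0.45, clear=0.60; AND[max(0, a+b−1)] → w = 0.05
R3: slow=0.94, ¬murky=1−0.26=0.74; AND[max(0, a+b−1)] → w = 0.68
R4: normal=0.45, murky=0.26, basic=0.73; AND[max(0, a+b−1)] → w = 0.00
Rules with consequent 'strong': {R3, R4} → strengths 0.68, 0.00
Aggregate via t-conorm [min(1, a+b)]: 0.68

0.68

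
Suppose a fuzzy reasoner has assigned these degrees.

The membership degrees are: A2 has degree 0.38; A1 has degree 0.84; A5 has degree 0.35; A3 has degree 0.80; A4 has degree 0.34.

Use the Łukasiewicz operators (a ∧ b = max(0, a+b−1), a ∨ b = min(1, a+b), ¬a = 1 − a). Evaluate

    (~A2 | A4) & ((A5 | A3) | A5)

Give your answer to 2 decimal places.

~A2 = 1 − 0.38 = 0.62
~A2 | A4 = min(1, a+b) on (0.62, 0.34) = 0.96
A5 | A3 = min(1, a+b) on (0.35, 0.80) = 1.00
(A5 | A3) | A5 = min(1, a+b) on (1.00, 0.35) = 1.00
(~A2 | A4) & ((A5 | A3) | A5) = max(0, a+b−1) on (0.96, 1.00) = 0.96

0.96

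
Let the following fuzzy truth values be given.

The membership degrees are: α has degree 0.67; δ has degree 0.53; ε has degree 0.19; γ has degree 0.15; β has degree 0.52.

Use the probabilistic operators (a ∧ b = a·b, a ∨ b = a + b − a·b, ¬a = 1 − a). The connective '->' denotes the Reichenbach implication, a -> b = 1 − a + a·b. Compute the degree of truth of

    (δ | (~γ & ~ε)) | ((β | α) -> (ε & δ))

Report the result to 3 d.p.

~γ = 1 − 0.1500 = 0.8500
~ε = 1 − 0.1900 = 0.8100
~γ & ~ε = a·b on (0.8500, 0.8100) = 0.6885
δ | (~γ & ~ε) = a + b − a·b on (0.5300, 0.6885) = 0.8536
β | α = a + b − a·b on (0.5200, 0.6700) = 0.8416
ε & δ = a·b on (0.1900, 0.5300) = 0.1007
(β | α) -> (ε & δ)  [Reichenbach: 1 − a + a·b] with a=0.8416, b=0.1007 → 0.2431
(δ | (~γ & ~ε)) | ((β | α) -> (ε & δ)) = a + b − a·b on (0.8536, 0.2431) = 0.8892

0.889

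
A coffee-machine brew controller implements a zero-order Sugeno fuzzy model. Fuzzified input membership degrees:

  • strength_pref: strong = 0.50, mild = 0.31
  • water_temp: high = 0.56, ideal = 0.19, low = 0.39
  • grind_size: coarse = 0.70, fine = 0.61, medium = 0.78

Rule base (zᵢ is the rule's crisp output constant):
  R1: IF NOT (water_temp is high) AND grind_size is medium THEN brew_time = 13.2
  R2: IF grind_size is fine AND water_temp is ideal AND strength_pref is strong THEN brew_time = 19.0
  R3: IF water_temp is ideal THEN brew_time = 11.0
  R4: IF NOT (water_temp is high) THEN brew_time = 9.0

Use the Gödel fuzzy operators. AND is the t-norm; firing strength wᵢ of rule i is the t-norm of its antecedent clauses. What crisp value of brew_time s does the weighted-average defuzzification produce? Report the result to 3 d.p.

R1 (z=13.2): ¬high=1−0.56=0.44, medium=0.78; AND[min(a, b)] → w = 0.44
R2 (z=19.0): fine=0.61, ideal=0.19, strong=0.50; AND[min(a, b)] → w = 0.19
R3 (z=11.0): ideal=0.19 → w = 0.19
R4 (z=9.0): ¬high=1−0.56=0.44 → w = 0.44
Weighted average = (0.44·13.2 + 0.19·19.0 + 0.19·11.0 + 0.44·9.0) / (0.44 + 0.19 + 0.19 + 0.44)
  = 15.4680 / 1.2600 = 12.276

12.276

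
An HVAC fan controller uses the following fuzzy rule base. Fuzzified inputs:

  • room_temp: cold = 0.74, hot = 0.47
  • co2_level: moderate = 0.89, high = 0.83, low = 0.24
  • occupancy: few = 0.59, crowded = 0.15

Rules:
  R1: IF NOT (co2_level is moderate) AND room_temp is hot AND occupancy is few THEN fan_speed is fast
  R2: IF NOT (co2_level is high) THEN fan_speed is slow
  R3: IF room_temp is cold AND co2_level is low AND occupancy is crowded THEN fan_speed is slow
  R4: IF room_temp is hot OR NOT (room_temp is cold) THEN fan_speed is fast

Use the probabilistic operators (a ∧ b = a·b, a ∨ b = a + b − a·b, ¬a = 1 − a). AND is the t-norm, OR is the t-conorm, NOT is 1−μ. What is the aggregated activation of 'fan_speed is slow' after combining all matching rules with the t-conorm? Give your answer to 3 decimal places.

R1: ¬moderate=1−0.89=0.11, hot=0.47, few=0.59; AND[a·b] → w = 0.0305
R2: ¬high=1−0.83=0.17 → w = 0.1700
R3: cold=0.74, low=0.24, crowded=0.15; AND[a·b] → w = 0.0266
R4: hot=0.47, ¬cold=1−0.74=0.26; OR[a + b − a·b] → w = 0.6078
Rules with consequent 'slow': {R2, R3} → strengths 0.1700, 0.0266
Aggregate via t-conorm [a + b − a·b]: 0.1921

0.192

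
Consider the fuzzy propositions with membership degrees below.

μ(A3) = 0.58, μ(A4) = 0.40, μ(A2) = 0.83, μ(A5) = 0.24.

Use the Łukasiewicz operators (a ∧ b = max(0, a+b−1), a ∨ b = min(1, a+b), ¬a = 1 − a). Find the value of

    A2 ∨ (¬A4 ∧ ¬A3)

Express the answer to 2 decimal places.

0.85

¬A4 = 1 − 0.40 = 0.60
¬A3 = 1 − 0.58 = 0.42
¬A4 ∧ ¬A3 = max(0, a+b−1) on (0.60, 0.42) = 0.02
A2 ∨ (¬A4 ∧ ¬A3) = min(1, a+b) on (0.83, 0.02) = 0.85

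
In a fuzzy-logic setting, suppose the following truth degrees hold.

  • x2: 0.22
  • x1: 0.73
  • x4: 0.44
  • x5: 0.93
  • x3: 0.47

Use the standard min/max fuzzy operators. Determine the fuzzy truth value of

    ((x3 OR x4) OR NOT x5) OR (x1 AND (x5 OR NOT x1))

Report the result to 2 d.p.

x3 OR x4 = max(a, b) on (0.47, 0.44) = 0.47
NOT x5 = 1 − 0.93 = 0.07
(x3 OR x4) OR NOT x5 = max(a, b) on (0.47, 0.07) = 0.47
NOT x1 = 1 − 0.73 = 0.27
x5 OR NOT x1 = max(a, b) on (0.93, 0.27) = 0.93
x1 AND (x5 OR NOT x1) = min(a, b) on (0.73, 0.93) = 0.73
((x3 OR x4) OR NOT x5) OR (x1 AND (x5 OR NOT x1)) = max(a, b) on (0.47, 0.73) = 0.73

0.73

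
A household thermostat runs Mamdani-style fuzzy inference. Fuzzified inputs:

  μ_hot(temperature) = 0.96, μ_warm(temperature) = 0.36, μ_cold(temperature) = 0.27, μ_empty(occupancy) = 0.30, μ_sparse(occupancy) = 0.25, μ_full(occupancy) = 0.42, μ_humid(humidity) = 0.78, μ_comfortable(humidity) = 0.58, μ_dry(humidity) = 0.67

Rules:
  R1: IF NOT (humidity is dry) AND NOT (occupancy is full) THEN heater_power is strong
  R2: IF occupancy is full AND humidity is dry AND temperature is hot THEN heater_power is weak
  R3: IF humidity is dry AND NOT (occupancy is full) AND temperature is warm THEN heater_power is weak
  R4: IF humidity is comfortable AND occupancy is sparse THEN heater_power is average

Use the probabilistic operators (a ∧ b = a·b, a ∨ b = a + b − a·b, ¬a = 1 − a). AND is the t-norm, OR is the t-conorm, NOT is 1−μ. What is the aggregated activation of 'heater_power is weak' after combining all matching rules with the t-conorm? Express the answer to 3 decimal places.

0.372

R1: ¬dry=1−0.67=0.33, ¬full=1−0.42=0.58; AND[a·b] → w = 0.1914
R2: full=0.42, dry=0.67, hot=0.96; AND[a·b] → w = 0.2701
R3: dry=0.67, ¬full=1−0.42=0.58, warm=0.36; AND[a·b] → w = 0.1399
R4: comfortable=0.58, sparse=0.25; AND[a·b] → w = 0.1450
Rules with consequent 'weak': {R2, R3} → strengths 0.2701, 0.1399
Aggregate via t-conorm [a + b − a·b]: 0.3722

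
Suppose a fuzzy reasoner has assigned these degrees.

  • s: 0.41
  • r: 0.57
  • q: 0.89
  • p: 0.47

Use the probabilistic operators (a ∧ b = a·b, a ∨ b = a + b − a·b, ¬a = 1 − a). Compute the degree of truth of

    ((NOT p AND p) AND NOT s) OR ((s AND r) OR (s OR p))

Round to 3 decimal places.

0.796

NOT p = 1 − 0.4700 = 0.5300
NOT p AND p = a·b on (0.5300, 0.4700) = 0.2491
NOT s = 1 − 0.4100 = 0.5900
(NOT p AND p) AND NOT s = a·b on (0.2491, 0.5900) = 0.1470
s AND r = a·b on (0.4100, 0.5700) = 0.2337
s OR p = a + b − a·b on (0.4100, 0.4700) = 0.6873
(s AND r) OR (s OR p) = a + b − a·b on (0.2337, 0.6873) = 0.7604
((NOT p AND p) AND NOT s) OR ((s AND r) OR (s OR p)) = a + b − a·b on (0.1470, 0.7604) = 0.7956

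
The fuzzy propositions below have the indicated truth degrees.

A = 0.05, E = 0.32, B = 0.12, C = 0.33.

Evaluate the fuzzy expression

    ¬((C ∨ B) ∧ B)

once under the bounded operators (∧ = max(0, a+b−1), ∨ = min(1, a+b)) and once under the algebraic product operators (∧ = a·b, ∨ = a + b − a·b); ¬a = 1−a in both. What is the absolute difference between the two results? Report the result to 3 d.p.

Under bounded:
  C ∨ B = min(1, a+b) on (0.33, 0.12) = 0.45
  (C ∨ B) ∧ B = max(0, a+b−1) on (0.45, 0.12) = 0.00
  ¬((C ∨ B) ∧ B) = 1 − 0.00 = 1.00
  → value = 1.0000
Under algebraic product:
  C ∨ B = a + b − a·b on (0.3300, 0.1200) = 0.4104
  (C ∨ B) ∧ B = a·b on (0.4104, 0.1200) = 0.0492
  ¬((C ∨ B) ∧ B) = 1 − 0.0492 = 0.9508
  → value = 0.9508
|1.0000 − 0.9508| = 0.049

0.049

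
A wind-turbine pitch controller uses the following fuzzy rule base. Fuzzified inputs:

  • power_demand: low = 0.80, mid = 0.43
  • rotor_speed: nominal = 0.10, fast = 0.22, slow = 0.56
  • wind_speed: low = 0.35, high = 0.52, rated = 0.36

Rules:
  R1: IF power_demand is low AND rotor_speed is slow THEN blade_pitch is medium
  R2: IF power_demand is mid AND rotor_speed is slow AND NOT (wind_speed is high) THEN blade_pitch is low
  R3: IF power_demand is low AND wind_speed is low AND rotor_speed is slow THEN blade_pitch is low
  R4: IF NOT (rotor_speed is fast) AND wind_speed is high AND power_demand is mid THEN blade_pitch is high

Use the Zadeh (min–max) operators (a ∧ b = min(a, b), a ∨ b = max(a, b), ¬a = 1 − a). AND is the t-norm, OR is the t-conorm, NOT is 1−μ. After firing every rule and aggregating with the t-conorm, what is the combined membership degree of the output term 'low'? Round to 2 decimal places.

0.43

R1: low=0.80, slow=0.56; AND[min(a, b)] → w = 0.56
R2: mid=0.43, slow=0.56, ¬high=1−0.52=0.48; AND[min(a, b)] → w = 0.43
R3: low=0.80, low=0.35, slow=0.56; AND[min(a, b)] → w = 0.35
R4: ¬fast=1−0.22=0.78, high=0.52, mid=0.43; AND[min(a, b)] → w = 0.43
Rules with consequent 'low': {R2, R3} → strengths 0.43, 0.35
Aggregate via t-conorm [max(a, b)]: 0.43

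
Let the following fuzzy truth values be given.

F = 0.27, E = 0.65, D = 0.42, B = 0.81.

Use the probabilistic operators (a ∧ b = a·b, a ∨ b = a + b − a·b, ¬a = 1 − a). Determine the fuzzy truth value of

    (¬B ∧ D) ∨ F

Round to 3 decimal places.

0.328

¬B = 1 − 0.8100 = 0.1900
¬B ∧ D = a·b on (0.1900, 0.4200) = 0.0798
(¬B ∧ D) ∨ F = a + b − a·b on (0.0798, 0.2700) = 0.3283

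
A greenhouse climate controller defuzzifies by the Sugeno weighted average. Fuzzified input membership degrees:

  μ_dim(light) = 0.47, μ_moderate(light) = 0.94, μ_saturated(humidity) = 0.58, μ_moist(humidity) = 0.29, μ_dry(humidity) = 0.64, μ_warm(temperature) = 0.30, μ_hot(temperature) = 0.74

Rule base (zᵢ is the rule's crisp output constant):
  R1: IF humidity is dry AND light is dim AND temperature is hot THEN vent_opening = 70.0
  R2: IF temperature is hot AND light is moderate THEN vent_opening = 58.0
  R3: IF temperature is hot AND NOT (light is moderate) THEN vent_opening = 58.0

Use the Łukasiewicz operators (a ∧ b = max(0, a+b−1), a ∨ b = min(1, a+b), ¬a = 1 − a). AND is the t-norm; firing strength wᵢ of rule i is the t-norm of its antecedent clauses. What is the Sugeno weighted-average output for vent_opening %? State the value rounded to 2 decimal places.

R1 (z=70.0): dry=0.64, dim=0.47, hot=0.74; AND[max(0, a+b−1)] → w = 0.00
R2 (z=58.0): hot=0.74, moderate=0.94; AND[max(0, a+b−1)] → w = 0.68
R3 (z=58.0): hot=0.74, ¬moderate=1−0.94=0.06; AND[max(0, a+b−1)] → w = 0.00
Weighted average = (0.00·70.0 + 0.68·58.0 + 0.00·58.0) / (0.00 + 0.68 + 0.00)
  = 39.4400 / 0.6800 = 58.00

58.00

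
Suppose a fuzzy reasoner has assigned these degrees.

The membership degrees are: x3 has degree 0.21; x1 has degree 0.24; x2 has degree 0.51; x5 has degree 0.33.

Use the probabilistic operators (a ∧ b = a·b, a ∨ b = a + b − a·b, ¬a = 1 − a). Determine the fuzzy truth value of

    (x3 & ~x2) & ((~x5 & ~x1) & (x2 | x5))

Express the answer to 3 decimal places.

~x2 = 1 − 0.5100 = 0.4900
x3 & ~x2 = a·b on (0.2100, 0.4900) = 0.1029
~x5 = 1 − 0.3300 = 0.6700
~x1 = 1 − 0.2400 = 0.7600
~x5 & ~x1 = a·b on (0.6700, 0.7600) = 0.5092
x2 | x5 = a + b − a·b on (0.5100, 0.3300) = 0.6717
(~x5 & ~x1) & (x2 | x5) = a·b on (0.5092, 0.6717) = 0.3420
(x3 & ~x2) & ((~x5 & ~x1) & (x2 | x5)) = a·b on (0.1029, 0.3420) = 0.0352

0.035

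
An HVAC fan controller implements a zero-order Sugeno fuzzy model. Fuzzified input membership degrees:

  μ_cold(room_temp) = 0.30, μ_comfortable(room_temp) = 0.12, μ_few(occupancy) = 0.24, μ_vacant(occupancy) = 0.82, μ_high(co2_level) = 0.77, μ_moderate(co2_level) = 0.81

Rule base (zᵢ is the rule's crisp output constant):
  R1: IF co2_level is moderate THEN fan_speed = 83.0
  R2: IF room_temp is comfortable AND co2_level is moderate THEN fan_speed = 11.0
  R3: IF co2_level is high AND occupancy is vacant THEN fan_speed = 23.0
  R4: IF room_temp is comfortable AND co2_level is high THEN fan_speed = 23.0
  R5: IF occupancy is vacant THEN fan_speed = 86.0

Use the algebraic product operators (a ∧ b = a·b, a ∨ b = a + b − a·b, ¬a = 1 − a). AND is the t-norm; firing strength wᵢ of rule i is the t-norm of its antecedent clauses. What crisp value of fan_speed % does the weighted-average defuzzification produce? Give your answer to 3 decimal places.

63.430

R1 (z=83.0): moderate=0.81 → w = 0.8100
R2 (z=11.0): comfortable=0.12, moderate=0.81; AND[a·b] → w = 0.0972
R3 (z=23.0): high=0.77, vacant=0.82; AND[a·b] → w = 0.6314
R4 (z=23.0): comfortable=0.12, high=0.77; AND[a·b] → w = 0.0924
R5 (z=86.0): vacant=0.82 → w = 0.8200
Weighted average = (0.8100·83.0 + 0.0972·11.0 + 0.6314·23.0 + 0.0924·23.0 + 0.8200·86.0) / (0.8100 + 0.0972 + 0.6314 + 0.0924 + 0.8200)
  = 155.4666 / 2.4510 = 63.430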